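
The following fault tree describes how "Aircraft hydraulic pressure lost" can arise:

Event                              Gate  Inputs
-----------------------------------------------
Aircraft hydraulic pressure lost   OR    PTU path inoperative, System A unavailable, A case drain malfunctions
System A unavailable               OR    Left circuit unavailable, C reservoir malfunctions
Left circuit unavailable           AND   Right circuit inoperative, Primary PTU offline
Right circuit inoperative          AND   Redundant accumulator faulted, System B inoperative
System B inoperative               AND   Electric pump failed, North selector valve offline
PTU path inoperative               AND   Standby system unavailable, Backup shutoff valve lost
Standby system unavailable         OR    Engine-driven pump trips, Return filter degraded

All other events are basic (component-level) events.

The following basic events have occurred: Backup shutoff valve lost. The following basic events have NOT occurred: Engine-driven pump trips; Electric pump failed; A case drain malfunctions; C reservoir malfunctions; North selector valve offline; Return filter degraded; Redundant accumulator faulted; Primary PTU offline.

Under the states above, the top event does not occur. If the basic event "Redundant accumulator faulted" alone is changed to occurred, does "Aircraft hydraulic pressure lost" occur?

Counterfactual: set "Redundant accumulator faulted" to occurred.
Standby system unavailable [OR]: Engine-driven pump trips=not, Return filter degraded=not → no input occurs → does not occur.
PTU path inoperative [AND]: Standby system unavailable=not, Backup shutoff valve lost=occurs → not all inputs occur → does not occur.
System B inoperative [AND]: Electric pump failed=not, North selector valve offline=not → not all inputs occur → does not occur.
Right circuit inoperative [AND]: Redundant accumulator faulted=occurs, System B inoperative=not → not all inputs occur → does not occur.
Left circuit unavailable [AND]: Right circuit inoperative=not, Primary PTU offline=not → not all inputs occur → does not occur.
System A unavailable [OR]: Left circuit unavailable=not, C reservoir malfunctions=not → no input occurs → does not occur.
Aircraft hydraulic pressure lost [OR]: PTU path inoperative=not, System A unavailable=not, A case drain malfunctions=not → no input occurs → does not occur.

No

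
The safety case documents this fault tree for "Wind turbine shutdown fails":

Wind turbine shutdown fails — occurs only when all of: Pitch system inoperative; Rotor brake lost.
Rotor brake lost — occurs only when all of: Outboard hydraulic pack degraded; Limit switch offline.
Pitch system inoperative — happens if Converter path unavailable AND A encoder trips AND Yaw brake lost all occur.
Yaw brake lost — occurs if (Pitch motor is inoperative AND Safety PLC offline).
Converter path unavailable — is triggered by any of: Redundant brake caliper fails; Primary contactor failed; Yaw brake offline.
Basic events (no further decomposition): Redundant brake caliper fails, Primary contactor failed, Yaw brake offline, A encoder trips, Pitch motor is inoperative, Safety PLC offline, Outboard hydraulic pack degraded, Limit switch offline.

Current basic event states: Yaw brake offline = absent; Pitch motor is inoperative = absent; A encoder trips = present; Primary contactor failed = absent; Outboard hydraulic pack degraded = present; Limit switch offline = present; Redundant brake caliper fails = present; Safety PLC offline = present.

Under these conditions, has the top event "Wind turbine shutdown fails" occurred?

Converter path unavailable [OR]: Redundant brake caliper fails=occurs, Primary contactor failed=not, Yaw brake offline=not → at least one input occurs → occurs.
Yaw brake lost [AND]: Pitch motor is inoperative=not, Safety PLC offline=occurs → not all inputs occur → does not occur.
Pitch system inoperative [AND]: Converter path unavailable=occurs, A encoder trips=occurs, Yaw brake lost=not → not all inputs occur → does not occur.
Rotor brake lost [AND]: Outboard hydraulic pack degraded=occurs, Limit switch offline=occurs → all inputs occur → occurs.
Wind turbine shutdown fails [AND]: Pitch system inoperative=not, Rotor brake lost=occurs → not all inputs occur → does not occur.

No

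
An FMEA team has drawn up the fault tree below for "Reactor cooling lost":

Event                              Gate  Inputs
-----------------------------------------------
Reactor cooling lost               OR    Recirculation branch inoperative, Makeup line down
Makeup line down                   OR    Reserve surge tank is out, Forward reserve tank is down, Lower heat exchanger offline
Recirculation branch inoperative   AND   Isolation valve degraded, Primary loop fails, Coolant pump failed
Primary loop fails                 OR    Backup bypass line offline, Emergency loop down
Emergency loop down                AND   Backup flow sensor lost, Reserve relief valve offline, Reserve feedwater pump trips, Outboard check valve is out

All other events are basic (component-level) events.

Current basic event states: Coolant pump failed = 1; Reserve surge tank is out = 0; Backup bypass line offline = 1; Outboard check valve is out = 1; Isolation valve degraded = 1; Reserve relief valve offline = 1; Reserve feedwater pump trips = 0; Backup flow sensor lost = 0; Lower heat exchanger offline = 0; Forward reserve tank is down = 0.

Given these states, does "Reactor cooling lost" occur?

Emergency loop down [AND]: Backup flow sensor lost=not, Reserve relief valve offline=occurs, Reserve feedwater pump trips=not, Outboard check valve is out=occurs → not all inputs occur → does not occur.
Primary loop fails [OR]: Backup bypass line offline=occurs, Emergency loop down=not → at least one input occurs → occurs.
Recirculation branch inoperative [AND]: Isolation valve degraded=occurs, Primary loop fails=occurs, Coolant pump failed=occurs → all inputs occur → occurs.
Makeup line down [OR]: Reserve surge tank is out=not, Forward reserve tank is down=not, Lower heat exchanger offline=not → no input occurs → does not occur.
Reactor cooling lost [OR]: Recirculation branch inoperative=occurs, Makeup line down=not → at least one input occurs → occurs.

Yes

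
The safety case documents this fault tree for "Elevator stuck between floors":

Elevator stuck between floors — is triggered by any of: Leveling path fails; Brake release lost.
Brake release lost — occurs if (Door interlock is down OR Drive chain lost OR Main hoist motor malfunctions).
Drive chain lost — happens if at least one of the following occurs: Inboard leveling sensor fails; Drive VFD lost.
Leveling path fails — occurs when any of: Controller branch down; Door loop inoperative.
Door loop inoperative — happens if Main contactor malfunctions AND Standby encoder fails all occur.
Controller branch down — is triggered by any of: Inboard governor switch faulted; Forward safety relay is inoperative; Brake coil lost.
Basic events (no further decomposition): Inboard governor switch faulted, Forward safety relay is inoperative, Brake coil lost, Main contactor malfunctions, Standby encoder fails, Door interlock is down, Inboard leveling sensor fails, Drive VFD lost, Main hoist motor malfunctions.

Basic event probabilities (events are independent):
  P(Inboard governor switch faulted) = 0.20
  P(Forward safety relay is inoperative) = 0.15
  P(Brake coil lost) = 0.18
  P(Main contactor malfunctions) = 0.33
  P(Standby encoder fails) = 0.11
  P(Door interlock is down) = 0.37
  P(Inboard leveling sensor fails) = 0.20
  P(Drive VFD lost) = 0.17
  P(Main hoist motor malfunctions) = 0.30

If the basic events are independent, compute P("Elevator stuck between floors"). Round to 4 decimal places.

P(Controller branch down) [OR] = 1 − (1−0.20) × (1−0.15) × (1−0.18) = 0.442400
P(Door loop inoperative) [AND] = 0.33 × 0.11 = 0.036300
P(Leveling path fails) [OR] = 1 − (1−0.442400) × (1−0.036300) = 0.462641
P(Drive chain lost) [OR] = 1 − (1−0.20) × (1−0.17) = 0.336000
P(Brake release lost) [OR] = 1 − (1−0.37) × (1−0.336000) × (1−0.30) = 0.707176
P(Elevator stuck between floors) [OR] = 1 − (1−0.462641) × (1−0.707176) = 0.842648
Rounded to 4 decimal places: P(Elevator stuck between floors) ≈ 0.8426.

0.8426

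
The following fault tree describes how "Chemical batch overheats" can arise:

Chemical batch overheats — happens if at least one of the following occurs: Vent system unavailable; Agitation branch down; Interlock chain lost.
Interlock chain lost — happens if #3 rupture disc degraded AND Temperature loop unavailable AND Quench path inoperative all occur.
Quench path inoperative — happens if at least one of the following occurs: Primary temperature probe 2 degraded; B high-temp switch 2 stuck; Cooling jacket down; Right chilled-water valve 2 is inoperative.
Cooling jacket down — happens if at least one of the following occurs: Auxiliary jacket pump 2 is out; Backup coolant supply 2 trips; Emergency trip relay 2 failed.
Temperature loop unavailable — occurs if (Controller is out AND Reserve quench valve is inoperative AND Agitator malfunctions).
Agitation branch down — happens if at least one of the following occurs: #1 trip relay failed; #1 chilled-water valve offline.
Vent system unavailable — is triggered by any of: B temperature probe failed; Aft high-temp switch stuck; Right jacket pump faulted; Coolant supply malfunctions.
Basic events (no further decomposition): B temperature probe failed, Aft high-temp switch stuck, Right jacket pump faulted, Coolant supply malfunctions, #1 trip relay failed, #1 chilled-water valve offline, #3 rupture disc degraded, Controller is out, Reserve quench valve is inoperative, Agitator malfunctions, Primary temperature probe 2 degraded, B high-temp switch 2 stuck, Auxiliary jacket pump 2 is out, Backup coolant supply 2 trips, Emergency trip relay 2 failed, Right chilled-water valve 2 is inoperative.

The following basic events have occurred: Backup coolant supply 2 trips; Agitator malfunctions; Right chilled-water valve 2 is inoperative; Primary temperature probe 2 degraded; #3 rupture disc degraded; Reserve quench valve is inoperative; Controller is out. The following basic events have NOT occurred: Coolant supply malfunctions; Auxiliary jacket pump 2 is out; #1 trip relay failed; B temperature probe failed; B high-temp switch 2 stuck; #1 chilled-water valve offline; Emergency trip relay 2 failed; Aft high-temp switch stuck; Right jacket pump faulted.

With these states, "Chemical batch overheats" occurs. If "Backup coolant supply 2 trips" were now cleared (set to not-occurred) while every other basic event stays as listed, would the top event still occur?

Counterfactual: set "Backup coolant supply 2 trips" to not occurred.
Vent system unavailable [OR]: B temperature probe failed=not, Aft high-temp switch stuck=not, Right jacket pump faulted=not, Coolant supply malfunctions=not → no input occurs → does not occur.
Agitation branch down [OR]: #1 trip relay failed=not, #1 chilled-water valve offline=not → no input occurs → does not occur.
Temperature loop unavailable [AND]: Controller is out=occurs, Reserve quench valve is inoperative=occurs, Agitator malfunctions=occurs → all inputs occur → occurs.
Cooling jacket down [OR]: Auxiliary jacket pump 2 is out=not, Backup coolant supply 2 trips=not, Emergency trip relay 2 failed=not → no input occurs → does not occur.
Quench path inoperative [OR]: Primary temperature probe 2 degraded=occurs, B high-temp switch 2 stuck=not, Cooling jacket down=not, Right chilled-water valve 2 is inoperative=occurs → at least one input occurs → occurs.
Interlock chain lost [AND]: #3 rupture disc degraded=occurs, Temperature loop unavailable=occurs, Quench path inoperative=occurs → all inputs occur → occurs.
Chemical batch overheats [OR]: Vent system unavailable=not, Agitation branch down=not, Interlock chain lost=occurs → at least one input occurs → occurs.

Yes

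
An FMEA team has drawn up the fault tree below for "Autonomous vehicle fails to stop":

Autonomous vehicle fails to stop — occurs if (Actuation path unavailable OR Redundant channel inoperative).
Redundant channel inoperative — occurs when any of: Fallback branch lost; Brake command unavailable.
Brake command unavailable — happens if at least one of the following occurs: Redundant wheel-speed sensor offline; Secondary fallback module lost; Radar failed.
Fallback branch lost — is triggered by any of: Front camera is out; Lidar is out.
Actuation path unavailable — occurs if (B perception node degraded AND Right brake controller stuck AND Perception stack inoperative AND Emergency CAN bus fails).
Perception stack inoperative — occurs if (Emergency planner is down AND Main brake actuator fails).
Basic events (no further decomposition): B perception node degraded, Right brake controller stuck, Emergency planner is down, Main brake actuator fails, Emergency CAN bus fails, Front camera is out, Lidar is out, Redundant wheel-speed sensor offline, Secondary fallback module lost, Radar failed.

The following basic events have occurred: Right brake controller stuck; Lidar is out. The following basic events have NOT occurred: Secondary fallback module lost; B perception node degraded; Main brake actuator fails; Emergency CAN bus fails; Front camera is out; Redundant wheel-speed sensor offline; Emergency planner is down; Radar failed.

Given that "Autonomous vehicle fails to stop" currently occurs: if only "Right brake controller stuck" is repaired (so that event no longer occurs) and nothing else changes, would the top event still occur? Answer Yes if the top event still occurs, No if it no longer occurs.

Yes

Counterfactual: set "Right brake controller stuck" to not occurred.
Perception stack inoperative [AND]: Emergency planner is down=not, Main brake actuator fails=not → not all inputs occur → does not occur.
Actuation path unavailable [AND]: B perception node degraded=not, Right brake controller stuck=not, Perception stack inoperative=not, Emergency CAN bus fails=not → not all inputs occur → does not occur.
Fallback branch lost [OR]: Front camera is out=not, Lidar is out=occurs → at least one input occurs → occurs.
Brake command unavailable [OR]: Redundant wheel-speed sensor offline=not, Secondary fallback module lost=not, Radar failed=not → no input occurs → does not occur.
Redundant channel inoperative [OR]: Fallback branch lost=occurs, Brake command unavailable=not → at least one input occurs → occurs.
Autonomous vehicle fails to stop [OR]: Actuation path unavailable=not, Redundant channel inoperative=occurs → at least one input occurs → occurs.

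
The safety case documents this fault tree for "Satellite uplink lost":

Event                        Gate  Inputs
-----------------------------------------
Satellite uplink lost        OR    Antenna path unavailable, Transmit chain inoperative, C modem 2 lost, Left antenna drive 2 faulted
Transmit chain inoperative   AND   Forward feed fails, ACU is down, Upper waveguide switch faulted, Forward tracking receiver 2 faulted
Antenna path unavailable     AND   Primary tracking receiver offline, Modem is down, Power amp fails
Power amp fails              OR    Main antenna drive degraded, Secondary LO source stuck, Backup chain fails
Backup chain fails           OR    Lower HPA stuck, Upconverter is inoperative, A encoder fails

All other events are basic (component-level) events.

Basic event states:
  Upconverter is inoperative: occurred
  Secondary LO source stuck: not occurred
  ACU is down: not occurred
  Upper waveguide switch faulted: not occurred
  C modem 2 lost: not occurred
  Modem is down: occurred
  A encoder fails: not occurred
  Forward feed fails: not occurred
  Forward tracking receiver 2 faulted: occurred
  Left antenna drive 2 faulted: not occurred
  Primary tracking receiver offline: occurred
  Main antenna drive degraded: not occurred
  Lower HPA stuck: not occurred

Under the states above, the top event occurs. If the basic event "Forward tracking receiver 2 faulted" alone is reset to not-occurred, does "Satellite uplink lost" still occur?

Yes

Counterfactual: set "Forward tracking receiver 2 faulted" to not occurred.
Backup chain fails [OR]: Lower HPA stuck=not, Upconverter is inoperative=occurs, A encoder fails=not → at least one input occurs → occurs.
Power amp fails [OR]: Main antenna drive degraded=not, Secondary LO source stuck=not, Backup chain fails=occurs → at least one input occurs → occurs.
Antenna path unavailable [AND]: Primary tracking receiver offline=occurs, Modem is down=occurs, Power amp fails=occurs → all inputs occur → occurs.
Transmit chain inoperative [AND]: Forward feed fails=not, ACU is down=not, Upper waveguide switch faulted=not, Forward tracking receiver 2 faulted=not → not all inputs occur → does not occur.
Satellite uplink lost [OR]: Antenna path unavailable=occurs, Transmit chain inoperative=not, C modem 2 lost=not, Left antenna drive 2 faulted=not → at least one input occurs → occurs.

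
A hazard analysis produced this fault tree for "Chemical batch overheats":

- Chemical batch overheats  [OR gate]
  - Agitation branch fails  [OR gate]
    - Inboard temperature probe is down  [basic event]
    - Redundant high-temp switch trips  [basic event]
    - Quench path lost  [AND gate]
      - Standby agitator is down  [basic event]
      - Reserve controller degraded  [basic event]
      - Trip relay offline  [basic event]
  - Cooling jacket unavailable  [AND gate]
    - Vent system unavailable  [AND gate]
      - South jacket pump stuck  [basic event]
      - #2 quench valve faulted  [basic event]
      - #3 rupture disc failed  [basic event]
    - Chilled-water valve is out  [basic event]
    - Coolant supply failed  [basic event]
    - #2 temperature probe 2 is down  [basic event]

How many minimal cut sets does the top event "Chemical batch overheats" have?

Quench path lost [AND]: one cut set from each child combined → 1 × 1 × 1 = 1 cut set(s).
Agitation branch fails [OR]: union of children's cut sets → 3 cut set(s).
Vent system unavailable [AND]: one cut set from each child combined → 1 × 1 × 1 = 1 cut set(s).
Cooling jacket unavailable [AND]: one cut set from each child combined → 1 × 1 × 1 × 1 = 1 cut set(s).
Chemical batch overheats [OR]: union of children's cut sets → 4 cut set(s).
Minimal cut sets: {Inboard temperature probe is down}; {Redundant high-temp switch trips}; {Reserve controller degraded, Standby agitator is down, Trip relay offline}; {#2 quench valve faulted, #2 temperature probe 2 is down, #3 rupture disc failed, Chilled-water valve is out, Coolant supply failed, South jacket pump stuck}.

4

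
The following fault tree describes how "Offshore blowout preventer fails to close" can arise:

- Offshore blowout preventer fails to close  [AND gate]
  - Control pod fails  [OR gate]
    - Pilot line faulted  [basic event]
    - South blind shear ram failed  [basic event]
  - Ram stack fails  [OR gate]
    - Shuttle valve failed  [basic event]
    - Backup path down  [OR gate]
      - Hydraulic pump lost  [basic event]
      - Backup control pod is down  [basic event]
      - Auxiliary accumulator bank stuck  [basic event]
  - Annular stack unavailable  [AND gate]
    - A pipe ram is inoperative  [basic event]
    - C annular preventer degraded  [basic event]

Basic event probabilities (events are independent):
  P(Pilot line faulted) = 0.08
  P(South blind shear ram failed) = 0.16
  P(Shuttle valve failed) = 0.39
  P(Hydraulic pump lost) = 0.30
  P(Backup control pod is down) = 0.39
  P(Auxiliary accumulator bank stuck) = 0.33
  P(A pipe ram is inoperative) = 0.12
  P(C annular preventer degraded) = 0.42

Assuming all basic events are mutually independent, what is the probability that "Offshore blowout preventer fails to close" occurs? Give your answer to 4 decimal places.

0.0095

P(Control pod fails) [OR] = 1 − (1−0.08) × (1−0.16) = 0.227200
P(Backup path down) [OR] = 1 − (1−0.30) × (1−0.39) × (1−0.33) = 0.713910
P(Ram stack fails) [OR] = 1 − (1−0.39) × (1−0.713910) = 0.825485
P(Annular stack unavailable) [AND] = 0.12 × 0.42 = 0.050400
P(Offshore blowout preventer fails to close) [AND] = 0.227200 × 0.825485 × 0.050400 = 0.009453
Rounded to 4 decimal places: P(Offshore blowout preventer fails to close) ≈ 0.0095.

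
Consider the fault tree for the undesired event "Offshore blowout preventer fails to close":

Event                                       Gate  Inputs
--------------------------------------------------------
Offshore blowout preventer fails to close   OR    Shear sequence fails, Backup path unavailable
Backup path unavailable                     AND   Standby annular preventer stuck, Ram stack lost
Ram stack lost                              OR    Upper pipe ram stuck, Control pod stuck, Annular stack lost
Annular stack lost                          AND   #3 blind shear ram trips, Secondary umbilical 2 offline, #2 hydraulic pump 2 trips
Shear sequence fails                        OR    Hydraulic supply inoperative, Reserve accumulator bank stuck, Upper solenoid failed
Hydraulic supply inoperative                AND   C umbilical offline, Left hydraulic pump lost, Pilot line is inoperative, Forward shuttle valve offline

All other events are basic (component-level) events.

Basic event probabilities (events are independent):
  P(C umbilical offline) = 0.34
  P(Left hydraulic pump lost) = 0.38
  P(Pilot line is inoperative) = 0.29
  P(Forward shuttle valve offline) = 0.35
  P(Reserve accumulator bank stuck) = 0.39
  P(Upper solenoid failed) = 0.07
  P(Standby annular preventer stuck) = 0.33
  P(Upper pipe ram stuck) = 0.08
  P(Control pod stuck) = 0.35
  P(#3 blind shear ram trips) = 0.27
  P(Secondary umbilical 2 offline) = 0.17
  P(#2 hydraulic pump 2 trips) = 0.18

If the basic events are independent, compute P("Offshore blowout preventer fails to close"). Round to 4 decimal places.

P(Hydraulic supply inoperative) [AND] = 0.34 × 0.38 × 0.29 × 0.35 = 0.013114
P(Shear sequence fails) [OR] = 1 − (1−0.013114) × (1−0.39) × (1−0.07) = 0.440140
P(Annular stack lost) [AND] = 0.27 × 0.17 × 0.18 = 0.008262
P(Ram stack lost) [OR] = 1 − (1−0.08) × (1−0.35) × (1−0.008262) = 0.406941
P(Backup path unavailable) [AND] = 0.33 × 0.406941 = 0.134291
P(Offshore blowout preventer fails to close) [OR] = 1 − (1−0.440140) × (1−0.134291) = 0.515324
Rounded to 4 decimal places: P(Offshore blowout preventer fails to close) ≈ 0.5153.

0.5153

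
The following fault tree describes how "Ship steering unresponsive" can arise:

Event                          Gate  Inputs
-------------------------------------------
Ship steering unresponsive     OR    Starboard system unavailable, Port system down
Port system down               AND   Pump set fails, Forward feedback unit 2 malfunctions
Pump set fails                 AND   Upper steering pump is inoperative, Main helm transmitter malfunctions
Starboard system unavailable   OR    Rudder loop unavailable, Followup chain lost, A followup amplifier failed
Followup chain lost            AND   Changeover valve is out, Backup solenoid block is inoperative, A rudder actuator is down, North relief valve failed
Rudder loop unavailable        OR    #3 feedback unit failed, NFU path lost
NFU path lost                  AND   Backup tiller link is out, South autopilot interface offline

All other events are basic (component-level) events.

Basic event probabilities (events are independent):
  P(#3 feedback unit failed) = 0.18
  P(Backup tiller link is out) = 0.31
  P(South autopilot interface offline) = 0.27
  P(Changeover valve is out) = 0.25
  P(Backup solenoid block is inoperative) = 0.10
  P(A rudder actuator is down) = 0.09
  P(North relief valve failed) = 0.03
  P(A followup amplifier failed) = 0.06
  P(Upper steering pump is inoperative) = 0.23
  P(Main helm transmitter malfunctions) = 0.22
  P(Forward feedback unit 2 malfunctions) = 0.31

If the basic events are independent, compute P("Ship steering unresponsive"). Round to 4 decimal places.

0.3048

P(NFU path lost) [AND] = 0.31 × 0.27 = 0.083700
P(Rudder loop unavailable) [OR] = 1 − (1−0.18) × (1−0.083700) = 0.248634
P(Followup chain lost) [AND] = 0.25 × 0.10 × 0.09 × 0.03 = 0.000068
P(Starboard system unavailable) [OR] = 1 − (1−0.248634) × (1−0.000068) × (1−0.06) = 0.293764
P(Pump set fails) [AND] = 0.23 × 0.22 = 0.050600
P(Port system down) [AND] = 0.050600 × 0.31 = 0.015686
P(Ship steering unresponsive) [OR] = 1 − (1−0.293764) × (1−0.015686) = 0.304842
Rounded to 4 decimal places: P(Ship steering unresponsive) ≈ 0.3048.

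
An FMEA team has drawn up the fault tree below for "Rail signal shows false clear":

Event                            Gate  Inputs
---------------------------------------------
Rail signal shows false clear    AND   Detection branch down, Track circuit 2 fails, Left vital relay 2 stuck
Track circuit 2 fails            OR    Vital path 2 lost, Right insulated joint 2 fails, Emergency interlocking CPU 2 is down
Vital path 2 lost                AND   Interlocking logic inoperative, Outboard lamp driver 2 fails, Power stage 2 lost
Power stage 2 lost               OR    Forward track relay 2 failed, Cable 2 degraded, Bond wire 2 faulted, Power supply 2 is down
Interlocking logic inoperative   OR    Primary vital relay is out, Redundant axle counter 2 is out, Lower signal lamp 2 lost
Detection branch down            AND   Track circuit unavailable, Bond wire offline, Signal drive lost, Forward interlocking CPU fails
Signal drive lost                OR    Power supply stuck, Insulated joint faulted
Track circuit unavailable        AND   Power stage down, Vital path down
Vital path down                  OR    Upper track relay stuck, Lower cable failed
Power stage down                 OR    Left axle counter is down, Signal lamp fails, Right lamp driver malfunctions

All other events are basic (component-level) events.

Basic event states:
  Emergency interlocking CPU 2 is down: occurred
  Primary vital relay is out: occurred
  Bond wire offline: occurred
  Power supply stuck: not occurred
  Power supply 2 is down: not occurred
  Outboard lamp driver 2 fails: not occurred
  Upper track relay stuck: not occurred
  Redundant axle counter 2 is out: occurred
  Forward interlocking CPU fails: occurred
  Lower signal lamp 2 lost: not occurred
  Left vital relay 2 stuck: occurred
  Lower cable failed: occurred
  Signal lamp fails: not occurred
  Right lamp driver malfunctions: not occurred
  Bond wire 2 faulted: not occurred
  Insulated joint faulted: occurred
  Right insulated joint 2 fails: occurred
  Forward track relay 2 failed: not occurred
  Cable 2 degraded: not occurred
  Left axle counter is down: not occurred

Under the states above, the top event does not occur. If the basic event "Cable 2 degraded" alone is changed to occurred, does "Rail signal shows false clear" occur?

No

Counterfactual: set "Cable 2 degraded" to occurred.
Power stage down [OR]: Left axle counter is down=not, Signal lamp fails=not, Right lamp driver malfunctions=not → no input occurs → does not occur.
Vital path down [OR]: Upper track relay stuck=not, Lower cable failed=occurs → at least one input occurs → occurs.
Track circuit unavailable [AND]: Power stage down=not, Vital path down=occurs → not all inputs occur → does not occur.
Signal drive lost [OR]: Power supply stuck=not, Insulated joint faulted=occurs → at least one input occurs → occurs.
Detection branch down [AND]: Track circuit unavailable=not, Bond wire offline=occurs, Signal drive lost=occurs, Forward interlocking CPU fails=occurs → not all inputs occur → does not occur.
Interlocking logic inoperative [OR]: Primary vital relay is out=occurs, Redundant axle counter 2 is out=occurs, Lower signal lamp 2 lost=not → at least one input occurs → occurs.
Power stage 2 lost [OR]: Forward track relay 2 failed=not, Cable 2 degraded=occurs, Bond wire 2 faulted=not, Power supply 2 is down=not → at least one input occurs → occurs.
Vital path 2 lost [AND]: Interlocking logic inoperative=occurs, Outboard lamp driver 2 fails=not, Power stage 2 lost=occurs → not all inputs occur → does not occur.
Track circuit 2 fails [OR]: Vital path 2 lost=not, Right insulated joint 2 fails=occurs, Emergency interlocking CPU 2 is down=occurs → at least one input occurs → occurs.
Rail signal shows false clear [AND]: Detection branch down=not, Track circuit 2 fails=occurs, Left vital relay 2 stuck=occurs → not all inputs occur → does not occur.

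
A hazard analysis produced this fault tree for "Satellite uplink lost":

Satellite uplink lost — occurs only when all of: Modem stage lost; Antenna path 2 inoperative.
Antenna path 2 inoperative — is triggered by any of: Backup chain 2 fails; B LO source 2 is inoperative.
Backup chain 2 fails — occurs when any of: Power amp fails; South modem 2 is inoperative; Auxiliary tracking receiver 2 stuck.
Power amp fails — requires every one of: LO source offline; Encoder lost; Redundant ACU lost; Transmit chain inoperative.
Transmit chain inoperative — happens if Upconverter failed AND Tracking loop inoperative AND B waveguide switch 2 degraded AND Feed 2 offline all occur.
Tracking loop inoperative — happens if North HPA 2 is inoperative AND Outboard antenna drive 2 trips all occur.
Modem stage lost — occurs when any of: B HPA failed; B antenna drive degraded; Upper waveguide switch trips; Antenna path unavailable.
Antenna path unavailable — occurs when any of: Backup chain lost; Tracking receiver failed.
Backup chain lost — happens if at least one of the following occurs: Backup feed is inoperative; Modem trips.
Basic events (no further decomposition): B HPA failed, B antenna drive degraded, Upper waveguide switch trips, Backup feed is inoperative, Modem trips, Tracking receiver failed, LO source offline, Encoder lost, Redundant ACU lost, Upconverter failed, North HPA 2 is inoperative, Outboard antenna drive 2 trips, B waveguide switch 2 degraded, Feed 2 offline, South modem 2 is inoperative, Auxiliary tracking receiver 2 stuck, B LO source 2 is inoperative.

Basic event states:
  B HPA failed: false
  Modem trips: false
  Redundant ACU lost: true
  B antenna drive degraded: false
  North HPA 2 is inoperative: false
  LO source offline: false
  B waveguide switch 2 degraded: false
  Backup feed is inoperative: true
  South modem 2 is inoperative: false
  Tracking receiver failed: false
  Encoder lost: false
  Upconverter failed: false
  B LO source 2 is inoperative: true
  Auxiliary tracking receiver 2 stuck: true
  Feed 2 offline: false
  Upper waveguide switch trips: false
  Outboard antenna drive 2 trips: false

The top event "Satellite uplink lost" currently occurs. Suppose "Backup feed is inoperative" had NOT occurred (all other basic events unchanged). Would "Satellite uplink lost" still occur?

Counterfactual: set "Backup feed is inoperative" to not occurred.
Backup chain lost [OR]: Backup feed is inoperative=not, Modem trips=not → no input occurs → does not occur.
Antenna path unavailable [OR]: Backup chain lost=not, Tracking receiver failed=not → no input occurs → does not occur.
Modem stage lost [OR]: B HPA failed=not, B antenna drive degraded=not, Upper waveguide switch trips=not, Antenna path unavailable=not → no input occurs → does not occur.
Tracking loop inoperative [AND]: North HPA 2 is inoperative=not, Outboard antenna drive 2 trips=not → not all inputs occur → does not occur.
Transmit chain inoperative [AND]: Upconverter failed=not, Tracking loop inoperative=not, B waveguide switch 2 degraded=not, Feed 2 offline=not → not all inputs occur → does not occur.
Power amp fails [AND]: LO source offline=not, Encoder lost=not, Redundant ACU lost=occurs, Transmit chain inoperative=not → not all inputs occur → does not occur.
Backup chain 2 fails [OR]: Power amp fails=not, South modem 2 is inoperative=not, Auxiliary tracking receiver 2 stuck=occurs → at least one input occurs → occurs.
Antenna path 2 inoperative [OR]: Backup chain 2 fails=occurs, B LO source 2 is inoperative=occurs → at least one input occurs → occurs.
Satellite uplink lost [AND]: Modem stage lost=not, Antenna path 2 inoperative=occurs → not all inputs occur → does not occur.

No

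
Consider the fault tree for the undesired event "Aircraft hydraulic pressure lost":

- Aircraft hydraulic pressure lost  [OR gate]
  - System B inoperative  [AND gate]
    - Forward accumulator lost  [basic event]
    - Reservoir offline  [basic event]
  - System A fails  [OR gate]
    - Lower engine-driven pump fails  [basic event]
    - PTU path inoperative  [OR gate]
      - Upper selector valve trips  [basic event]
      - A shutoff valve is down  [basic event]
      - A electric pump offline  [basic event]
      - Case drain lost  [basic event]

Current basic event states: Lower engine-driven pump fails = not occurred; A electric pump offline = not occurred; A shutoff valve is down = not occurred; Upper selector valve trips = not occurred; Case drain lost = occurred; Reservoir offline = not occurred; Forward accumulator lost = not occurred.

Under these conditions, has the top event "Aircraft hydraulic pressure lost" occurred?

Yes

System B inoperative [AND]: Forward accumulator lost=not, Reservoir offline=not → not all inputs occur → does not occur.
PTU path inoperative [OR]: Upper selector valve trips=not, A shutoff valve is down=not, A electric pump offline=not, Case drain lost=occurs → at least one input occurs → occurs.
System A fails [OR]: Lower engine-driven pump fails=not, PTU path inoperative=occurs → at least one input occurs → occurs.
Aircraft hydraulic pressure lost [OR]: System B inoperative=not, System A fails=occurs → at least one input occurs → occurs.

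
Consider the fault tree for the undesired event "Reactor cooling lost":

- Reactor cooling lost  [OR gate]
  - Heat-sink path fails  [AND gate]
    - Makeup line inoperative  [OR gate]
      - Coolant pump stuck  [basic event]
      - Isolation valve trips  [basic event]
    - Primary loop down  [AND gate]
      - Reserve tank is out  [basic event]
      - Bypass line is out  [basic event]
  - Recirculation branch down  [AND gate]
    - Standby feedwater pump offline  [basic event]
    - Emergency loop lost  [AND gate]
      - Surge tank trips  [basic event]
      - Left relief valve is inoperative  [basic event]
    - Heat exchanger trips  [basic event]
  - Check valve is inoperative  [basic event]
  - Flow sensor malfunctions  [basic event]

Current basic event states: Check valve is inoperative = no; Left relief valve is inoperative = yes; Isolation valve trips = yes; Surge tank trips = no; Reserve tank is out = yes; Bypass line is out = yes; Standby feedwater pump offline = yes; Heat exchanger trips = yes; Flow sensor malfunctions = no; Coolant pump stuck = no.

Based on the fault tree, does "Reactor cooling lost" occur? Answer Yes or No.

Makeup line inoperative [OR]: Coolant pump stuck=not, Isolation valve trips=occurs → at least one input occurs → occurs.
Primary loop down [AND]: Reserve tank is out=occurs, Bypass line is out=occurs → all inputs occur → occurs.
Heat-sink path fails [AND]: Makeup line inoperative=occurs, Primary loop down=occurs → all inputs occur → occurs.
Emergency loop lost [AND]: Surge tank trips=not, Left relief valve is inoperative=occurs → not all inputs occur → does not occur.
Recirculation branch down [AND]: Standby feedwater pump offline=occurs, Emergency loop lost=not, Heat exchanger trips=occurs → not all inputs occur → does not occur.
Reactor cooling lost [OR]: Heat-sink path fails=occurs, Recirculation branch down=not, Check valve is inoperative=not, Flow sensor malfunctions=not → at least one input occurs → occurs.

Yes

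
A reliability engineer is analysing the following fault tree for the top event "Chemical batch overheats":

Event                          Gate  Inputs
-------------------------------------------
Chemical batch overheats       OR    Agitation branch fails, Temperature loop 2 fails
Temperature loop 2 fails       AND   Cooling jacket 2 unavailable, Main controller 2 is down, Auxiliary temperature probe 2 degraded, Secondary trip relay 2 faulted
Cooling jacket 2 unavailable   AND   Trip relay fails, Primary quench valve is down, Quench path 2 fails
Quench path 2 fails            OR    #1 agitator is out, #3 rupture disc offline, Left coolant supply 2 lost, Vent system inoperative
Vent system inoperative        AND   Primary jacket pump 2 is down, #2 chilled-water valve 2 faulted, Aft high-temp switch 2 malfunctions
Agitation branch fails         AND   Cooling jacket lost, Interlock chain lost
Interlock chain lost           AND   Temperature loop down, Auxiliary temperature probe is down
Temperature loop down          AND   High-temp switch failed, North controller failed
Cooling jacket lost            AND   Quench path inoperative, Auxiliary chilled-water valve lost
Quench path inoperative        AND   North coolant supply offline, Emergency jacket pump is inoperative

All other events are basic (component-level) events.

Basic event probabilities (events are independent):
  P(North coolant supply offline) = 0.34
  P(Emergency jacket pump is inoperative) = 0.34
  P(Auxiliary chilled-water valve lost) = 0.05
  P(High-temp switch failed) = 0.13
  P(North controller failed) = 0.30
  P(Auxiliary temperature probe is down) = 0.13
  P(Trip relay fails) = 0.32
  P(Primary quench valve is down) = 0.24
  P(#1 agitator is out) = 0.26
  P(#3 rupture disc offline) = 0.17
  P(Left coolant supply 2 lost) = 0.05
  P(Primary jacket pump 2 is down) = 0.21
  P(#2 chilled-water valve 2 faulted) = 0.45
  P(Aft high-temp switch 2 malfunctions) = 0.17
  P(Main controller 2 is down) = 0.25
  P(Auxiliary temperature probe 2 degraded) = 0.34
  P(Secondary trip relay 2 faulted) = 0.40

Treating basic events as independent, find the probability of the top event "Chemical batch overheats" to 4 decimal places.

P(Quench path inoperative) [AND] = 0.34 × 0.34 = 0.115600
P(Cooling jacket lost) [AND] = 0.115600 × 0.05 = 0.005780
P(Temperature loop down) [AND] = 0.13 × 0.30 = 0.039000
P(Interlock chain lost) [AND] = 0.039000 × 0.13 = 0.005070
P(Agitation branch fails) [AND] = 0.005780 × 0.005070 = 0.000029
P(Vent system inoperative) [AND] = 0.21 × 0.45 × 0.17 = 0.016065
P(Quench path 2 fails) [OR] = 1 − (1−0.26) × (1−0.17) × (1−0.05) × (1−0.016065) = 0.425884
P(Cooling jacket 2 unavailable) [AND] = 0.32 × 0.24 × 0.425884 = 0.032708
P(Temperature loop 2 fails) [AND] = 0.032708 × 0.25 × 0.34 × 0.40 = 0.001112
P(Chemical batch overheats) [OR] = 1 − (1−0.000029) × (1−0.001112) = 0.001141
Rounded to 4 decimal places: P(Chemical batch overheats) ≈ 0.0011.

0.0011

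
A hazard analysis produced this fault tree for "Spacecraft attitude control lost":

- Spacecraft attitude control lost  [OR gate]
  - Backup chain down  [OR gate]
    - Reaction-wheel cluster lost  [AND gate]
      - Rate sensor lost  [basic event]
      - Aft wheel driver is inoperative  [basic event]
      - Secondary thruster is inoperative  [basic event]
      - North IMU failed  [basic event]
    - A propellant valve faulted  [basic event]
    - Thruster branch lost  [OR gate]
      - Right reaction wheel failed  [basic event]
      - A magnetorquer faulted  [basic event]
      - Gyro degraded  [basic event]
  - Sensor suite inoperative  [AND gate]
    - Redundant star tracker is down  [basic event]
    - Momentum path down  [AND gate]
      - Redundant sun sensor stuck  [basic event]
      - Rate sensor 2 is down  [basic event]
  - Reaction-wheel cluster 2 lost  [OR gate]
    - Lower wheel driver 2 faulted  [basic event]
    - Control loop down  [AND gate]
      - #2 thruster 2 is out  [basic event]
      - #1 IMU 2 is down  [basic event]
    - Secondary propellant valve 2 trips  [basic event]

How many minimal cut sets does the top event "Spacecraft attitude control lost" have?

9

Reaction-wheel cluster lost [AND]: one cut set from each child combined → 1 × 1 × 1 × 1 = 1 cut set(s).
Thruster branch lost [OR]: union of children's cut sets → 3 cut set(s).
Backup chain down [OR]: union of children's cut sets → 5 cut set(s).
Momentum path down [AND]: one cut set from each child combined → 1 × 1 = 1 cut set(s).
Sensor suite inoperative [AND]: one cut set from each child combined → 1 × 1 = 1 cut set(s).
Control loop down [AND]: one cut set from each child combined → 1 × 1 = 1 cut set(s).
Reaction-wheel cluster 2 lost [OR]: union of children's cut sets → 3 cut set(s).
Spacecraft attitude control lost [OR]: union of children's cut sets → 9 cut set(s).
Minimal cut sets: {Aft wheel driver is inoperative, North IMU failed, Rate sensor lost, Secondary thruster is inoperative}; {A propellant valve faulted}; {Right reaction wheel failed}; {A magnetorquer faulted}; {Gyro degraded}; {Rate sensor 2 is down, Redundant star tracker is down, Redundant sun sensor stuck}; {Lower wheel driver 2 faulted}; {#1 IMU 2 is down, #2 thruster 2 is out}; {Secondary propellant valve 2 trips}.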